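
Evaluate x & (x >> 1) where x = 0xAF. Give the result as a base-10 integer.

7

x = 10101111 = 175
x>>1 = 01010111
AND  = 00000111 = 7
(x & (x >> 1) has a 1 wherever x has two consecutive 1 bits.)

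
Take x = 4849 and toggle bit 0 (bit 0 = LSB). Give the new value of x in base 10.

x = 1001011110001
bit 0 is currently 1; toggle it via x ^ (1 << 0) = x ^ 1
→ 1001011110000 = 4848

4848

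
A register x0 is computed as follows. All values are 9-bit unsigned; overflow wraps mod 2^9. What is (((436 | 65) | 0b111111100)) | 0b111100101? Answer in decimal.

436 = 110110100
65 = 001000001
→ | → 111110101 = 501
0b111111100 = 111111100
→ | → 111111101 = 509
0b111100101 = 111100101
→ | → 111111101 = 509

509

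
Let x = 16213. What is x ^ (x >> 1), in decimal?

8447

x = 11111101010101 = 16213
x>>1 = 01111110101010
XOR  = 10000011111111 = 8447
(x ^ (x >> 1) gives the standard binary-reflected Gray code of x.)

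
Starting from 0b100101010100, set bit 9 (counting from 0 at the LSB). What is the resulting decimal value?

2900

x = 100101010100
bit 9 is currently 0; set it via x | (1 << 9) = x | 512
→ 101101010100 = 2900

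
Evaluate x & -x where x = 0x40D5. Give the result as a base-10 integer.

1

x = 100000011010101 = 16597
-x (two's complement) = …011111100101011
AND   = 000000000000001 = 1
(x & -x isolates the lowest set bit of x.)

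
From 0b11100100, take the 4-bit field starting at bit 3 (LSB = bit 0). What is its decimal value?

v = 11100100
Shift right by 3: 11100
Mask low 4 bits: 1100 = 12

12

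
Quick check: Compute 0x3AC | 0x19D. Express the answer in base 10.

0x3AC = 1110101100
0x19D = 0110011101
 OR → 1110111101 = 957

957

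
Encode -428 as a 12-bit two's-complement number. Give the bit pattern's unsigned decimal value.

3668

428 in 12 bits: 000110101100
Invert: 111001010011
Add 1:  111001010100 = 3668
(Check: 2^12 - 428 = 4096 - 428 = 3668.)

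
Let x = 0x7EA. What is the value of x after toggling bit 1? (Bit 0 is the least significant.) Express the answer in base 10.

2024

x = 011111101010
bit 1 is currently 1; toggle it via x ^ (1 << 1) = x ^ 2
→ 011111101000 = 2024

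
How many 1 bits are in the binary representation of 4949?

4949 = 1001101010101
Count the 1s: 1 + 1 + 1 + 1 + 1 + 1 + 1 = 7

7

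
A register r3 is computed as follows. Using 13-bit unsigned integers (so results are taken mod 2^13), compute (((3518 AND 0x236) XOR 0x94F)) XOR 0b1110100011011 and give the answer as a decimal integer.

5218

3518 = 0110110111110
0x236 = 0001000110110
→ AND → 0000000110110 = 54
0x94F = 0100101001111
→ XOR → 0100101111001 = 2425
0b1110100011011 = 1110100011011
→ XOR → 1010001100010 = 5218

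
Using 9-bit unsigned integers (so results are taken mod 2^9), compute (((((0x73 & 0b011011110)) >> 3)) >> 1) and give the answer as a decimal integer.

0x73 = 001110011
0b011011110 = 011011110
→ & → 001010010 = 82
→ >> 3 → 000001010 = 10
→ >> 1 → 000000101 = 5

5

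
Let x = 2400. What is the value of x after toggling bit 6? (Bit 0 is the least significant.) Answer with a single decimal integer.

x = 100101100000
bit 6 is currently 1; toggle it via x ^ (1 << 6) = x ^ 64
→ 100100100000 = 2336

2336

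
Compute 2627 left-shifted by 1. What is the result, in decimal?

5254

2627 = 0101001000011
shift left by 1 → 1010010000110 = 5254
(equivalently, 2627 × 2^1 = 2627 × 2)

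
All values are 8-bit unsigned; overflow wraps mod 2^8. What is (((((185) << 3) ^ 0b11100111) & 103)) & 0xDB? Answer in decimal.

3

185 = 10111001
→ << 3 (mod 2^8) → 11001000 = 200
0b11100111 = 11100111
→ ^ → 00101111 = 47
103 = 01100111
→ & → 00100111 = 39
0xDB = 11011011
→ & → 00000011 = 3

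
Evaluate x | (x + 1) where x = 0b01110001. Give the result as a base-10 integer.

x = 1110001 = 113
x + 1 = 1110010
OR    = 1110011 = 115
(x | (x + 1) sets the lowest cleared bit.)

115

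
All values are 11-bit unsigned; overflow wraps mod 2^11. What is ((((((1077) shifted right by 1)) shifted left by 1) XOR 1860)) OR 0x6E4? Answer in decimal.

2036

1077 = 10000110101
→ shifted right by 1 → 01000011010 = 538
→ shifted left by 1 (mod 2^11) → 10000110100 = 1076
1860 = 11101000100
→ XOR → 01101110000 = 880
0x6E4 = 11011100100
→ OR → 11111110100 = 2036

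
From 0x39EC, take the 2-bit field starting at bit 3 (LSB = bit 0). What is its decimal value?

1

v = 11100111101100
Shift right by 3: 11100111101
Mask low 2 bits: 01 = 1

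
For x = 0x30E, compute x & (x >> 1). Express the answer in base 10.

262

x = 1100001110 = 782
x>>1 = 0110000111
AND  = 0100000110 = 262
(x & (x >> 1) has a 1 wherever x has two consecutive 1 bits.)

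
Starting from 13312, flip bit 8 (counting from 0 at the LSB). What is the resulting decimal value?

x = 11010000000000
bit 8 is currently 0; toggle it via x ^ (1 << 8) = x ^ 256
→ 11010100000000 = 13568

13568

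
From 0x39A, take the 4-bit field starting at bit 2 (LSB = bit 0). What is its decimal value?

6

v = 01110011010
Shift right by 2: 011100110
Mask low 4 bits: 0110 = 6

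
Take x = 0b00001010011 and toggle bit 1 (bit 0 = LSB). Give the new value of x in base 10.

81

x = 00001010011
bit 1 is currently 1; toggle it via x ^ (1 << 1) = x ^ 2
→ 00001010001 = 81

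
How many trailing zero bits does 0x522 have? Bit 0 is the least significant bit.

1

0x522 = 10100100010
Trailing zeros: 1, so the lowest set bit is bit 1 (value 2).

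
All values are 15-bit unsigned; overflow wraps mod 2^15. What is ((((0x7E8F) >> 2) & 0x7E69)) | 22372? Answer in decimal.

0x7E8F = 111111010001111
→ >> 2 → 001111110100011 = 8099
0x7E69 = 111111001101001
→ & → 001111000100001 = 7713
22372 = 101011101100100
→ | → 101111101100101 = 24421

24421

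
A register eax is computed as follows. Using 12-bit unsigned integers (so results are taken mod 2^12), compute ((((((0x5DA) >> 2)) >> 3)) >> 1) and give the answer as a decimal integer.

23

0x5DA = 010111011010
→ >> 2 → 000101110110 = 374
→ >> 3 → 000000101110 = 46
→ >> 1 → 000000010111 = 23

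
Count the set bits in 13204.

13204 = 11001110010100
Count the 1s: 1 + 1 + 1 + 1 + 1 + 1 + 1 = 7

7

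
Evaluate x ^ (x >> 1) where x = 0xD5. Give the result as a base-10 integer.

x = 11010101 = 213
x>>1 = 01101010
XOR  = 10111111 = 191
(x ^ (x >> 1) gives the standard binary-reflected Gray code of x.)

191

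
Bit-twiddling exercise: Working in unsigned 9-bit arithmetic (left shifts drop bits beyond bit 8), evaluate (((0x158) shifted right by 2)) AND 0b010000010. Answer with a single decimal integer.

0x158 = 101011000
→ shifted right by 2 → 001010110 = 86
0b010000010 = 010000010
→ AND → 000000010 = 2

2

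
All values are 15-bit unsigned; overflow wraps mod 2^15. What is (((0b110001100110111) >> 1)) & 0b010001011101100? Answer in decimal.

0b110001100110111 = 110001100110111
→ >> 1 → 011000110011011 = 12699
0b010001011101100 = 010001011101100
→ & → 010000010001000 = 8328

8328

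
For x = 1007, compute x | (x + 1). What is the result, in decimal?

1023

x = 1111101111 = 1007
x + 1 = 1111110000
OR    = 1111111111 = 1023
(x | (x + 1) sets the lowest cleared bit.)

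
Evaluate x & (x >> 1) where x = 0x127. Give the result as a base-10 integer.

3

x = 100100111 = 295
x>>1 = 010010011
AND  = 000000011 = 3
(x & (x >> 1) has a 1 wherever x has two consecutive 1 bits.)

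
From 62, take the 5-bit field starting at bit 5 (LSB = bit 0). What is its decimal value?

v = 0000111110
Shift right by 5: 00001
Mask low 5 bits: 00001 = 1

1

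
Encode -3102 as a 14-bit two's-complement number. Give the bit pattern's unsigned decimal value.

13282

3102 in 14 bits: 00110000011110
Invert: 11001111100001
Add 1:  11001111100010 = 13282
(Check: 2^14 - 3102 = 16384 - 3102 = 13282.)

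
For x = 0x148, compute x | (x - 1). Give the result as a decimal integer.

335

x = 101001000 = 328
x - 1 = 101000111
OR    = 101001111 = 335
(x | (x - 1) sets all bits below the lowest set bit.)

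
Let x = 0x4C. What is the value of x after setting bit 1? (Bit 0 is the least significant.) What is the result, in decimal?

x = 01001100
bit 1 is currently 0; set it via x | (1 << 1) = x | 2
→ 01001110 = 78

78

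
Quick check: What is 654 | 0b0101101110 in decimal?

654 = 1010001110
b = 0101101110
 OR → 1111101110 = 1006

1006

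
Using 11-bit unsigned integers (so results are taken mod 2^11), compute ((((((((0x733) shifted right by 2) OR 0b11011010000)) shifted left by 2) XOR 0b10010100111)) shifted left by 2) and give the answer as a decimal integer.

1884

0x733 = 11100110011
→ shifted right by 2 → 00111001100 = 460
0b11011010000 = 11011010000
→ OR → 11111011100 = 2012
→ shifted left by 2 (mod 2^11) → 11101110000 = 1904
0b10010100111 = 10010100111
→ XOR → 01111010111 = 983
→ shifted left by 2 (mod 2^11) → 11101011100 = 1884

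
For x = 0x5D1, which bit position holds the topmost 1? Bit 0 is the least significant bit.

0x5D1 = 10111010001
The topmost 1 is at position 10 (since 2^10 = 1024 ≤ 1489 < 2048).

10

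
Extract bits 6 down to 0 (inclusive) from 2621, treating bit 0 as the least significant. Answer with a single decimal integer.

61

v = 0101000111101
Shift right by 0: 0101000111101
Mask low 7 bits: 0111101 = 61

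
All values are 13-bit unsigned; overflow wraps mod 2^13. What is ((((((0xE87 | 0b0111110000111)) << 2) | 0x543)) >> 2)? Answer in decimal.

2007

0xE87 = 0111010000111
0b0111110000111 = 0111110000111
→ | → 0111110000111 = 3975
→ << 2 (mod 2^13) → 1111000011100 = 7708
0x543 = 0010101000011
→ | → 1111101011111 = 8031
→ >> 2 → 0011111010111 = 2007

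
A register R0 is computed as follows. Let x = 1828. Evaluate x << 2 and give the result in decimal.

7312

1828 = 0011100100100
shift left by 2 → 1110010010000 = 7312
(equivalently, 1828 × 2^2 = 1828 × 4)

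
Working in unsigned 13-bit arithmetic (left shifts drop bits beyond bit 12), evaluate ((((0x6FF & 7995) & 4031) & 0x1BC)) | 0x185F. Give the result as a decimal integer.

6271

0x6FF = 0011011111111
7995 = 1111100111011
→ & → 0011000111011 = 1595
4031 = 0111110111111
→ & → 0011000111011 = 1595
0x1BC = 0000110111100
→ & → 0000000111000 = 56
0x185F = 1100001011111
→ | → 1100001111111 = 6271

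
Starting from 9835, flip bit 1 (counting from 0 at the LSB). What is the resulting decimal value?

x = 10011001101011
bit 1 is currently 1; toggle it via x ^ (1 << 1) = x ^ 2
→ 10011001101001 = 9833

9833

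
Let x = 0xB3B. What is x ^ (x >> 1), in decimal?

x = 101100111011 = 2875
x>>1 = 010110011101
XOR  = 111010100110 = 3750
(x ^ (x >> 1) gives the standard binary-reflected Gray code of x.)

3750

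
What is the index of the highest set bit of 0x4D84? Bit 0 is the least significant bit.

0x4D84 = 100110110000100
The topmost 1 is at position 14 (since 2^14 = 16384 ≤ 19844 < 32768).

14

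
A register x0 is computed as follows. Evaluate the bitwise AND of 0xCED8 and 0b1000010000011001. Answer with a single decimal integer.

0xCED8 = 1100111011011000
b = 1000010000011001
AND → 1000010000011000 = 33816

33816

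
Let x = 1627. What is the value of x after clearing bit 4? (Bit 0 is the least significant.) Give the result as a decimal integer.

x = 11001011011
bit 4 is currently 1; clear it via x & ~(1 << 4) = x & ~16
→ 11001001011 = 1611

1611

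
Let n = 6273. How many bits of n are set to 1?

6273 = 1100010000001
Count the 1s: 1 + 1 + 1 + 1 = 4

4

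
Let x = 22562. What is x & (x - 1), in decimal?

22560

x = 101100000100010 = 22562
x - 1 = 101100000100001
AND   = 101100000100000 = 22560
(x & (x - 1) clears the lowest set bit of x.)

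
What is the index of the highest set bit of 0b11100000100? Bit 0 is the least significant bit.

10

0b11100000100 = 11100000100
The topmost 1 is at position 10 (since 2^10 = 1024 ≤ 1796 < 2048).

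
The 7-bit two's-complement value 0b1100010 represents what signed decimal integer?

-30

pattern = 1100010 (MSB is 1 ⇒ negative)
Invert: 0011101, add 1 → 0011110 = 30, so the value is -30.
(Equivalently: 98 - 2^7 = 98 - 128 = -30.)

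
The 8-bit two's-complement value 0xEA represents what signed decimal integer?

-22

pattern = 11101010 (MSB is 1 ⇒ negative)
Invert: 00010101, add 1 → 00010110 = 22, so the value is -22.
(Equivalently: 234 - 2^8 = 234 - 256 = -22.)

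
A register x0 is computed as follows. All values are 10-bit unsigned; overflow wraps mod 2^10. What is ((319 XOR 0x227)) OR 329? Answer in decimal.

857

319 = 0100111111
0x227 = 1000100111
→ XOR → 1100011000 = 792
329 = 0101001001
→ OR → 1101011001 = 857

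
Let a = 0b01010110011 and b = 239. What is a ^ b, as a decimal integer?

604

a = 1010110011
239 = 0011101111
XOR → 1001011100 = 604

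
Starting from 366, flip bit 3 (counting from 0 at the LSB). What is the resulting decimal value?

x = 000101101110
bit 3 is currently 1; toggle it via x ^ (1 << 3) = x ^ 8
→ 000101100110 = 358

358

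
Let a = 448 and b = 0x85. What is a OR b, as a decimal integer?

453

448 = 111000000
0x85 = 010000101
 OR → 111000101 = 453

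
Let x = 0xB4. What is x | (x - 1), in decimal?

183

x = 10110100 = 180
x - 1 = 10110011
OR    = 10110111 = 183
(x | (x - 1) sets all bits below the lowest set bit.)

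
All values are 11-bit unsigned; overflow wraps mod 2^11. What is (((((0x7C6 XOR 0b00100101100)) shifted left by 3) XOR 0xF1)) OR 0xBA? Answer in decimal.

0x7C6 = 11111000110
0b00100101100 = 00100101100
→ XOR → 11011101010 = 1770
→ shifted left by 3 (mod 2^11) → 11101010000 = 1872
0xF1 = 00011110001
→ XOR → 11110100001 = 1953
0xBA = 00010111010
→ OR → 11110111011 = 1979

1979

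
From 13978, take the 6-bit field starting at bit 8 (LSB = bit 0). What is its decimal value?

v = 011011010011010
Shift right by 8: 0110110
Mask low 6 bits: 110110 = 54

54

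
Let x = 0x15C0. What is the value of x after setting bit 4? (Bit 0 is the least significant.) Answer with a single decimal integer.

x = 1010111000000
bit 4 is currently 0; set it via x | (1 << 4) = x | 16
→ 1010111010000 = 5584

5584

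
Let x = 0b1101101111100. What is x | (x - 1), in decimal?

7039

x = 1101101111100 = 7036
x - 1 = 1101101111011
OR    = 1101101111111 = 7039
(x | (x - 1) sets all bits below the lowest set bit.)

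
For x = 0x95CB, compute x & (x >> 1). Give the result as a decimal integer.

x = 1001010111001011 = 38347
x>>1 = 0100101011100101
AND  = 0000000011000001 = 193
(x & (x >> 1) has a 1 wherever x has two consecutive 1 bits.)

193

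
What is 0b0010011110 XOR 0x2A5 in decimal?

a = 0010011110
0x2A5 = 1010100101
XOR → 1000111011 = 571

571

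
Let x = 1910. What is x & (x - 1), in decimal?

1908

x = 11101110110 = 1910
x - 1 = 11101110101
AND   = 11101110100 = 1908
(x & (x - 1) clears the lowest set bit of x.)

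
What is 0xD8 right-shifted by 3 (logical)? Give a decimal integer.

27

0xD8 = 11011000
shift right by 3 → 00011011 = 27
(equivalently, floor(216 / 8))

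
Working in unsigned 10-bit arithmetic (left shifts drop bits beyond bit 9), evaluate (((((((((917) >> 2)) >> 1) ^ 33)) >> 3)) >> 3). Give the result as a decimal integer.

1

917 = 1110010101
→ >> 2 → 0011100101 = 229
→ >> 1 → 0001110010 = 114
33 = 0000100001
→ ^ → 0001010011 = 83
→ >> 3 → 0000001010 = 10
→ >> 3 → 0000000001 = 1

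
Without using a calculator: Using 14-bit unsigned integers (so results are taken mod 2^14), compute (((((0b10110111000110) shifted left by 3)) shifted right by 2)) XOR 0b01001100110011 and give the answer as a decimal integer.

6335

0b10110111000110 = 10110111000110
→ shifted left by 3 (mod 2^14) → 10111000110000 = 11824
→ shifted right by 2 → 00101110001100 = 2956
0b01001100110011 = 01001100110011
→ XOR → 01100010111111 = 6335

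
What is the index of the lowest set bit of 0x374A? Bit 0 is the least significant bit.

1

0x374A = 11011101001010
Trailing zeros: 1, so the lowest set bit is bit 1 (value 2).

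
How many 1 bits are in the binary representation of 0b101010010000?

4

n = 101010010000
Count the 1s: 1 + 1 + 1 + 1 = 4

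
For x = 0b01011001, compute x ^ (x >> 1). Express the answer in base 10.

117

x = 1011001 = 89
x>>1 = 0101100
XOR  = 1110101 = 117
(x ^ (x >> 1) gives the standard binary-reflected Gray code of x.)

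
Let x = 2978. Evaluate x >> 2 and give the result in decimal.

2978 = 101110100010
shift right by 2 → 001011101000 = 744
(equivalently, floor(2978 / 4))

744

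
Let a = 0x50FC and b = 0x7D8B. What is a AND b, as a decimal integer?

20616

0x50FC = 101000011111100
0x7D8B = 111110110001011
AND → 101000010001000 = 20616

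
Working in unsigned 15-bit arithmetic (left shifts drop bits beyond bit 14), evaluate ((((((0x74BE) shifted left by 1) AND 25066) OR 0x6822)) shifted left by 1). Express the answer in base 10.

0x74BE = 111010010111110
→ shifted left by 1 (mod 2^15) → 110100101111100 = 27004
25066 = 110000111101010
→ AND → 110000101101000 = 24936
0x6822 = 110100000100010
→ OR → 110100101101010 = 26986
→ shifted left by 1 (mod 2^15) → 101001011010100 = 21204

21204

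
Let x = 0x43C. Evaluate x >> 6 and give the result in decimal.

0x43C = 10000111100
shift right by 6 → 00000010000 = 16
(equivalently, floor(1084 / 64))

16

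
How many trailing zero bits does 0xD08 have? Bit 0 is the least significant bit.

3

0xD08 = 110100001000
Trailing zeros: 3, so the lowest set bit is bit 3 (value 8).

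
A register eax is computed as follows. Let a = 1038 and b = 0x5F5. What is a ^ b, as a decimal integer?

1038 = 10000001110
0x5F5 = 10111110101
XOR → 00111111011 = 507

507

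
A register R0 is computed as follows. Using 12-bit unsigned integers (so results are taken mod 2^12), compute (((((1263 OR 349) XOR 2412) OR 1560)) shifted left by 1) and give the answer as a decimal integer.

1263 = 010011101111
349 = 000101011101
→ OR → 010111111111 = 1535
2412 = 100101101100
→ XOR → 110010010011 = 3219
1560 = 011000011000
→ OR → 111010011011 = 3739
→ shifted left by 1 (mod 2^12) → 110100110110 = 3382

3382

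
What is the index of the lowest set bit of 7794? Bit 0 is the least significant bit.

7794 = 1111001110010
Trailing zeros: 1, so the lowest set bit is bit 1 (value 2).

1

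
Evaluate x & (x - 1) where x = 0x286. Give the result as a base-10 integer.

644

x = 1010000110 = 646
x - 1 = 1010000101
AND   = 1010000100 = 644
(x & (x - 1) clears the lowest set bit of x.)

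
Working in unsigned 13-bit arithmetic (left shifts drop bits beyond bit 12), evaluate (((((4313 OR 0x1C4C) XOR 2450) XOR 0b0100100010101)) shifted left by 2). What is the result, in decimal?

4456

4313 = 1000011011001
0x1C4C = 1110001001100
→ OR → 1110011011101 = 7389
2450 = 0100110010010
→ XOR → 1010101001111 = 5455
0b0100100010101 = 0100100010101
→ XOR → 1110001011010 = 7258
→ shifted left by 2 (mod 2^13) → 1000101101000 = 4456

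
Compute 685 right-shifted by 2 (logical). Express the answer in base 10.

685 = 1010101101
shift right by 2 → 0010101011 = 171
(equivalently, floor(685 / 4))

171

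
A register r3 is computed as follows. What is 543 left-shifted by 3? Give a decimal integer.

543 = 0001000011111
shift left by 3 → 1000011111000 = 4344
(equivalently, 543 × 2^3 = 543 × 8)

4344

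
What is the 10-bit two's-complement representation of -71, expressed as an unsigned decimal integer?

71 in 10 bits: 0001000111
Invert: 1110111000
Add 1:  1110111001 = 953
(Check: 2^10 - 71 = 1024 - 71 = 953.)

953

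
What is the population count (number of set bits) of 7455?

9

7455 = 1110100011111
Count the 1s: 1 + 1 + 1 + 1 + 1 + 1 + 1 + 1 + 1 = 9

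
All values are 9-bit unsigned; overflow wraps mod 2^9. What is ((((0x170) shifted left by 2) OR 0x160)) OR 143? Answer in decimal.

495

0x170 = 101110000
→ shifted left by 2 (mod 2^9) → 111000000 = 448
0x160 = 101100000
→ OR → 111100000 = 480
143 = 010001111
→ OR → 111101111 = 495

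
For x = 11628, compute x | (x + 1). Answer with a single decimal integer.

11629

x = 10110101101100 = 11628
x + 1 = 10110101101101
OR    = 10110101101101 = 11629
(x | (x + 1) sets the lowest cleared bit.)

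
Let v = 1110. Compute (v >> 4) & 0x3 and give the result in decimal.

v = 0010001010110
Shift right by 4: 001000101
Mask low 2 bits: 01 = 1

1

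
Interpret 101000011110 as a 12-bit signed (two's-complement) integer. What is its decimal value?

-1506

pattern = 101000011110 (MSB is 1 ⇒ negative)
Invert: 010111100001, add 1 → 010111100010 = 1506, so the value is -1506.
(Equivalently: 2590 - 2^12 = 2590 - 4096 = -1506.)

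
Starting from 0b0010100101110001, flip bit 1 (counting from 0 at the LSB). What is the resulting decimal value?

10611

x = 0010100101110001
bit 1 is currently 0; toggle it via x ^ (1 << 1) = x ^ 2
→ 0010100101110011 = 10611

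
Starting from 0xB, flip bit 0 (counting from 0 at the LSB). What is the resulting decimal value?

10

x = 00001011
bit 0 is currently 1; toggle it via x ^ (1 << 0) = x ^ 1
→ 00001010 = 10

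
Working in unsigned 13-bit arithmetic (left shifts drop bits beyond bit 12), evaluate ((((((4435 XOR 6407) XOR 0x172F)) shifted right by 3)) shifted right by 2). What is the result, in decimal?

4435 = 1000101010011
6407 = 1100100000111
→ XOR → 0100001010100 = 2132
0x172F = 1011100101111
→ XOR → 1111101111011 = 8059
→ shifted right by 3 → 0001111101111 = 1007
→ shifted right by 2 → 0000011111011 = 251

251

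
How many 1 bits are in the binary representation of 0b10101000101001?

n = 10101000101001
Count the 1s: 1 + 1 + 1 + 1 + 1 + 1 = 6

6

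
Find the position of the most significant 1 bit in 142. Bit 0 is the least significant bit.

7

142 = 10001110
The topmost 1 is at position 7 (since 2^7 = 128 ≤ 142 < 256).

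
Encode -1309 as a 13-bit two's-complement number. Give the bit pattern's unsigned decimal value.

6883

1309 in 13 bits: 0010100011101
Invert: 1101011100010
Add 1:  1101011100011 = 6883
(Check: 2^13 - 1309 = 8192 - 1309 = 6883.)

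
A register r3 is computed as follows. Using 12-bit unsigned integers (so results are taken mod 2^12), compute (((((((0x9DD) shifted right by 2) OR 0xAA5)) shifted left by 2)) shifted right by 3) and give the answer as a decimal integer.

0x9DD = 100111011101
→ shifted right by 2 → 001001110111 = 631
0xAA5 = 101010100101
→ OR → 101011110111 = 2807
→ shifted left by 2 (mod 2^12) → 101111011100 = 3036
→ shifted right by 3 → 000101111011 = 379

379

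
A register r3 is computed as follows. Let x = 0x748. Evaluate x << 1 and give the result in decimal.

3728

0x748 = 011101001000
shift left by 1 → 111010010000 = 3728
(equivalently, 1864 × 2^1 = 1864 × 2)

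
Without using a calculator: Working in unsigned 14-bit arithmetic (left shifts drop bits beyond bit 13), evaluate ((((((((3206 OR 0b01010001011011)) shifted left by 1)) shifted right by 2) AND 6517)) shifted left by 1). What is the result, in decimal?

4298

3206 = 00110010000110
0b01010001011011 = 01010001011011
→ OR → 01110011011111 = 7391
→ shifted left by 1 (mod 2^14) → 11100110111110 = 14782
→ shifted right by 2 → 00111001101111 = 3695
6517 = 01100101110101
→ AND → 00100001100101 = 2149
→ shifted left by 1 (mod 2^14) → 01000011001010 = 4298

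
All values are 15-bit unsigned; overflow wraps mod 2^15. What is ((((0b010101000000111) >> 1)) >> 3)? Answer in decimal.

0b010101000000111 = 010101000000111
→ >> 1 → 001010100000011 = 5379
→ >> 3 → 000001010100000 = 672

672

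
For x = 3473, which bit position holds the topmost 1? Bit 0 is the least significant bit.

11

3473 = 110110010001
The topmost 1 is at position 11 (since 2^11 = 2048 ≤ 3473 < 4096).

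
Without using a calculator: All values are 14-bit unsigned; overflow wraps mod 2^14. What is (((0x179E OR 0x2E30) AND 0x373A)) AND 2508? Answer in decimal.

0x179E = 01011110011110
0x2E30 = 10111000110000
→ OR → 11111110111110 = 16318
0x373A = 11011100111010
→ AND → 11011100111010 = 14138
2508 = 00100111001100
→ AND → 00000100001000 = 264

264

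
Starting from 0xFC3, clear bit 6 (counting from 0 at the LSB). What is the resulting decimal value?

x = 0111111000011
bit 6 is currently 1; clear it via x & ~(1 << 6) = x & ~64
→ 0111110000011 = 3971

3971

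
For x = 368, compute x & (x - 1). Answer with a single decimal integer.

352

x = 101110000 = 368
x - 1 = 101101111
AND   = 101100000 = 352
(x & (x - 1) clears the lowest set bit of x.)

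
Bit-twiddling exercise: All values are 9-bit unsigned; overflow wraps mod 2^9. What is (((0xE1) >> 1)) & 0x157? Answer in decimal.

80

0xE1 = 011100001
→ >> 1 → 001110000 = 112
0x157 = 101010111
→ & → 001010000 = 80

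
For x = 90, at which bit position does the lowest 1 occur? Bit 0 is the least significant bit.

1

90 = 1011010
Trailing zeros: 1, so the lowest set bit is bit 1 (value 2).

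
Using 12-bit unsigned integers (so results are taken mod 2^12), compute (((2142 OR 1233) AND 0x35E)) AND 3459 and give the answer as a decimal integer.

2

2142 = 100001011110
1233 = 010011010001
→ OR → 110011011111 = 3295
0x35E = 001101011110
→ AND → 000001011110 = 94
3459 = 110110000011
→ AND → 000000000010 = 2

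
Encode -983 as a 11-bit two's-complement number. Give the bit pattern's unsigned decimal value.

1065

983 in 11 bits: 01111010111
Invert: 10000101000
Add 1:  10000101001 = 1065
(Check: 2^11 - 983 = 2048 - 983 = 1065.)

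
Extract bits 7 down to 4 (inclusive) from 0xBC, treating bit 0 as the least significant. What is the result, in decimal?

11

v = 10111100
Shift right by 4: 1011
Mask low 4 bits: 1011 = 11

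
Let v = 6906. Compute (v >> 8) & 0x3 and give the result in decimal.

v = 001101011111010
Shift right by 8: 0011010
Mask low 2 bits: 10 = 2

2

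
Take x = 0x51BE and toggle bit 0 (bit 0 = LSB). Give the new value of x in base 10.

20927

x = 101000110111110
bit 0 is currently 0; toggle it via x ^ (1 << 0) = x ^ 1
→ 101000110111111 = 20927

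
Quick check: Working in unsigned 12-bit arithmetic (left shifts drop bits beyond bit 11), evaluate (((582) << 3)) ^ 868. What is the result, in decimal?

340

582 = 001001000110
→ << 3 (mod 2^12) → 001000110000 = 560
868 = 001101100100
→ ^ → 000101010100 = 340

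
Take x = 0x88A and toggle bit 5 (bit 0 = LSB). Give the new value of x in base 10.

2218

x = 0100010001010
bit 5 is currently 0; toggle it via x ^ (1 << 5) = x ^ 32
→ 0100010101010 = 2218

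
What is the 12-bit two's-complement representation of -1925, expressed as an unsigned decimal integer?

1925 in 12 bits: 011110000101
Invert: 100001111010
Add 1:  100001111011 = 2171
(Check: 2^12 - 1925 = 4096 - 1925 = 2171.)

2171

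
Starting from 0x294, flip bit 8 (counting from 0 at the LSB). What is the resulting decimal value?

916

x = 1010010100
bit 8 is currently 0; toggle it via x ^ (1 << 8) = x ^ 256
→ 1110010100 = 916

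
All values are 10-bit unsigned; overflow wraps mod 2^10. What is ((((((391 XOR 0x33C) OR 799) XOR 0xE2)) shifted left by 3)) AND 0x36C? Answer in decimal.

616

391 = 0110000111
0x33C = 1100111100
→ XOR → 1010111011 = 699
799 = 1100011111
→ OR → 1110111111 = 959
0xE2 = 0011100010
→ XOR → 1101011101 = 861
→ shifted left by 3 (mod 2^10) → 1011101000 = 744
0x36C = 1101101100
→ AND → 1001101000 = 616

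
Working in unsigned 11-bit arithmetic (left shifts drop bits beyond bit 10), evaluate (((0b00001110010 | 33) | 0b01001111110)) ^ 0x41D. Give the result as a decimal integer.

1634

0b00001110010 = 00001110010
33 = 00000100001
→ | → 00001110011 = 115
0b01001111110 = 01001111110
→ | → 01001111111 = 639
0x41D = 10000011101
→ ^ → 11001100010 = 1634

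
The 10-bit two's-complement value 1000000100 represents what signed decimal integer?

pattern = 1000000100 (MSB is 1 ⇒ negative)
Invert: 0111111011, add 1 → 0111111100 = 508, so the value is -508.
(Equivalently: 516 - 2^10 = 516 - 1024 = -508.)

-508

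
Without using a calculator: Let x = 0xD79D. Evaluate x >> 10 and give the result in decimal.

53

0xD79D = 1101011110011101
shift right by 10 → 0000000000110101 = 53
(equivalently, floor(55197 / 1024))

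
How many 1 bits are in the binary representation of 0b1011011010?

n = 1011011010
Count the 1s: 1 + 1 + 1 + 1 + 1 + 1 = 6

6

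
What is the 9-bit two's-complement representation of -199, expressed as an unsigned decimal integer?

199 in 9 bits: 011000111
Invert: 100111000
Add 1:  100111001 = 313
(Check: 2^9 - 199 = 512 - 199 = 313.)

313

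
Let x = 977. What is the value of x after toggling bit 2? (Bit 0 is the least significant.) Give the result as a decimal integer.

981

x = 1111010001
bit 2 is currently 0; toggle it via x ^ (1 << 2) = x ^ 4
→ 1111010101 = 981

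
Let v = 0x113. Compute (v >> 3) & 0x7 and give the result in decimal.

2

v = 0100010011
Shift right by 3: 0100010
Mask low 3 bits: 010 = 2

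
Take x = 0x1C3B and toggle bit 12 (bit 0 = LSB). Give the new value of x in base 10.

3131

x = 001110000111011
bit 12 is currently 1; toggle it via x ^ (1 << 12) = x ^ 4096
→ 000110000111011 = 3131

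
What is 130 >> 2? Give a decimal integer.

32

130 = 10000010
shift right by 2 → 00100000 = 32
(equivalently, floor(130 / 4))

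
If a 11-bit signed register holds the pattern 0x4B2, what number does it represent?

-846

pattern = 10010110010 (MSB is 1 ⇒ negative)
Invert: 01101001101, add 1 → 01101001110 = 846, so the value is -846.
(Equivalently: 1202 - 2^11 = 1202 - 2048 = -846.)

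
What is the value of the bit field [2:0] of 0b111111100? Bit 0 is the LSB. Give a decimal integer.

v = 111111100
Shift right by 0: 111111100
Mask low 3 bits: 100 = 4

4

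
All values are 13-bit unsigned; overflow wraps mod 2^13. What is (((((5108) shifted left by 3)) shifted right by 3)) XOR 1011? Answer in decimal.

5108 = 1001111110100
→ shifted left by 3 (mod 2^13) → 1111110100000 = 8096
→ shifted right by 3 → 0001111110100 = 1012
1011 = 0001111110011
→ XOR → 0000000000111 = 7

7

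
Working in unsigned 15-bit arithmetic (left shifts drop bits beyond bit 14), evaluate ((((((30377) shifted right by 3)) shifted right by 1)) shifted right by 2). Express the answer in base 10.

474

30377 = 111011010101001
→ shifted right by 3 → 000111011010101 = 3797
→ shifted right by 1 → 000011101101010 = 1898
→ shifted right by 2 → 000000111011010 = 474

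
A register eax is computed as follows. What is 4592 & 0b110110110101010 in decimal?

4592 = 001000111110000
b = 110110110101010
AND → 000000110100000 = 416

416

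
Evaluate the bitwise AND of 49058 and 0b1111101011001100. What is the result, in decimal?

49058 = 1011111110100010
b = 1111101011001100
AND → 1011101010000000 = 47744

47744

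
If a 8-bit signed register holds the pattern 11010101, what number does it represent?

pattern = 11010101 (MSB is 1 ⇒ negative)
Invert: 00101010, add 1 → 00101011 = 43, so the value is -43.
(Equivalently: 213 - 2^8 = 213 - 256 = -43.)

-43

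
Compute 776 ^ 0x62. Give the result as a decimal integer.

776 = 1100001000
0x62 = 0001100010
XOR → 1101101010 = 874

874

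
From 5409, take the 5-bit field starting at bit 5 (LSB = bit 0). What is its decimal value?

9

v = 1010100100001
Shift right by 5: 10101001
Mask low 5 bits: 01001 = 9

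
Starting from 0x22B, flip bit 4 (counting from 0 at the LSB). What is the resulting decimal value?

571

x = 01000101011
bit 4 is currently 0; toggle it via x ^ (1 << 4) = x ^ 16
→ 01000111011 = 571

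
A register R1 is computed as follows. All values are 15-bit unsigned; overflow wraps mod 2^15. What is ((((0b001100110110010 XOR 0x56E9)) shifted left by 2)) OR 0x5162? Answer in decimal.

32110

0b001100110110010 = 001100110110010
0x56E9 = 101011011101001
→ XOR → 100111101011011 = 20315
→ shifted left by 2 (mod 2^15) → 011110101101100 = 15724
0x5162 = 101000101100010
→ OR → 111110101101110 = 32110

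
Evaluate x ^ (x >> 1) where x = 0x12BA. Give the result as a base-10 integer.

x = 1001010111010 = 4794
x>>1 = 0100101011101
XOR  = 1101111100111 = 7143
(x ^ (x >> 1) gives the standard binary-reflected Gray code of x.)

7143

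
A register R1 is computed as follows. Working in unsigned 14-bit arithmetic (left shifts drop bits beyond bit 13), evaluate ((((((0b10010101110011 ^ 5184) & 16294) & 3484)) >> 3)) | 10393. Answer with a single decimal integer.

0b10010101110011 = 10010101110011
5184 = 01010001000000
→ ^ → 11000100110011 = 12595
16294 = 11111110100110
→ & → 11000100100010 = 12578
3484 = 00110110011100
→ & → 00000100000000 = 256
→ >> 3 → 00000000100000 = 32
10393 = 10100010011001
→ | → 10100010111001 = 10425

10425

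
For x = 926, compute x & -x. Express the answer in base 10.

x = 1110011110 = 926
-x (two's complement) = …0001100010
AND   = 0000000010 = 2
(x & -x isolates the lowest set bit of x.)

2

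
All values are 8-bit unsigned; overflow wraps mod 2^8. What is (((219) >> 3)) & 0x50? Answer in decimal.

16

219 = 11011011
→ >> 3 → 00011011 = 27
0x50 = 01010000
→ & → 00010000 = 16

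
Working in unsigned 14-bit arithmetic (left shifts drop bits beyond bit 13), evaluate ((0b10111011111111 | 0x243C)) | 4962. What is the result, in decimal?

0b10111011111111 = 10111011111111
0x243C = 10010000111100
→ | → 10111011111111 = 12031
4962 = 01001101100010
→ | → 11111111111111 = 16383

16383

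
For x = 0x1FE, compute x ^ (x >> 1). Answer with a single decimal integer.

257

x = 111111110 = 510
x>>1 = 011111111
XOR  = 100000001 = 257
(x ^ (x >> 1) gives the standard binary-reflected Gray code of x.)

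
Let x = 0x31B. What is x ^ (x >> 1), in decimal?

x = 1100011011 = 795
x>>1 = 0110001101
XOR  = 1010010110 = 662
(x ^ (x >> 1) gives the standard binary-reflected Gray code of x.)

662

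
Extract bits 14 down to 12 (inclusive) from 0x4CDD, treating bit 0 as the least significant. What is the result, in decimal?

4

v = 100110011011101
Shift right by 12: 100
Mask low 3 bits: 100 = 4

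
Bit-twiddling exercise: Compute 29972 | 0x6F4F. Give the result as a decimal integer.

29972 = 111010100010100
0x6F4F = 110111101001111
 OR → 111111101011111 = 32607

32607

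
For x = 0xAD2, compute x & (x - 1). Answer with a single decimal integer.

x = 101011010010 = 2770
x - 1 = 101011010001
AND   = 101011010000 = 2768
(x & (x - 1) clears the lowest set bit of x.)

2768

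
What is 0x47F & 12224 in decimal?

0x47F = 00010001111111
12224 = 10111111000000
AND → 00010001000000 = 1088

1088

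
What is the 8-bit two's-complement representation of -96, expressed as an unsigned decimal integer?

160

96 in 8 bits: 01100000
Invert: 10011111
Add 1:  10100000 = 160
(Check: 2^8 - 96 = 256 - 96 = 160.)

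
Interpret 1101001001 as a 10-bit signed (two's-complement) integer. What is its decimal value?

pattern = 1101001001 (MSB is 1 ⇒ negative)
Invert: 0010110110, add 1 → 0010110111 = 183, so the value is -183.
(Equivalently: 841 - 2^10 = 841 - 1024 = -183.)

-183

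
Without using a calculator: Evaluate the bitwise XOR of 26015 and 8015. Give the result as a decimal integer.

26015 = 110010110011111
8015 = 001111101001111
XOR → 111101011010000 = 31440

31440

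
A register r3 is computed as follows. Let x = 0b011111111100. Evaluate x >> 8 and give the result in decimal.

7

x = 11111111100
shift right by 8 → 00000000111 = 7
(equivalently, floor(2044 / 256))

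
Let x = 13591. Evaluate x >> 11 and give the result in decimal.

6

13591 = 11010100010111
shift right by 11 → 00000000000110 = 6
(equivalently, floor(13591 / 2048))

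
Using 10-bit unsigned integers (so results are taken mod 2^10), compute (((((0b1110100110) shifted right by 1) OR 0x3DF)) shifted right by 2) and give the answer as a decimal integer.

0b1110100110 = 1110100110
→ shifted right by 1 → 0111010011 = 467
0x3DF = 1111011111
→ OR → 1111011111 = 991
→ shifted right by 2 → 0011110111 = 247

247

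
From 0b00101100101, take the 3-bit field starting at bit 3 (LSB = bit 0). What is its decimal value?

4

v = 00101100101
Shift right by 3: 00101100
Mask low 3 bits: 100 = 4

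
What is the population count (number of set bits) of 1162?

4

1162 = 10010001010
Count the 1s: 1 + 1 + 1 + 1 = 4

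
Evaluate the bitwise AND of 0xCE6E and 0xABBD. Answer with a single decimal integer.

35372

0xCE6E = 1100111001101110
0xABBD = 1010101110111101
AND → 1000101000101100 = 35372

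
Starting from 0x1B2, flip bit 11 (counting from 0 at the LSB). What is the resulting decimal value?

x = 000110110010
bit 11 is currently 0; toggle it via x ^ (1 << 11) = x ^ 2048
→ 100110110010 = 2482

2482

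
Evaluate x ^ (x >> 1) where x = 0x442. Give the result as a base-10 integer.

x = 10001000010 = 1090
x>>1 = 01000100001
XOR  = 11001100011 = 1635
(x ^ (x >> 1) gives the standard binary-reflected Gray code of x.)

1635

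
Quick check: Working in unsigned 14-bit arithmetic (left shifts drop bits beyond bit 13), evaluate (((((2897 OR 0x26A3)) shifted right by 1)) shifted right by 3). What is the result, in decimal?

767

2897 = 00101101010001
0x26A3 = 10011010100011
→ OR → 10111111110011 = 12275
→ shifted right by 1 → 01011111111001 = 6137
→ shifted right by 3 → 00001011111111 = 767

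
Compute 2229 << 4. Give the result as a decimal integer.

35664

2229 = 0000100010110101
shift left by 4 → 1000101101010000 = 35664
(equivalently, 2229 × 2^4 = 2229 × 16)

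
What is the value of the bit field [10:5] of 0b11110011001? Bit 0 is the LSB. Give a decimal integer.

60

v = 11110011001
Shift right by 5: 111100
Mask low 6 bits: 111100 = 60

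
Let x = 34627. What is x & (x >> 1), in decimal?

x = 1000011101000011 = 34627
x>>1 = 0100001110100001
AND  = 0000001100000001 = 769
(x & (x >> 1) has a 1 wherever x has two consecutive 1 bits.)

769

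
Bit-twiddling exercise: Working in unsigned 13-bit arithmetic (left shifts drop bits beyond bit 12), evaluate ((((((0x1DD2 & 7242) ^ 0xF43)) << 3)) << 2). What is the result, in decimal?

0x1DD2 = 1110111010010
7242 = 1110001001010
→ & → 1110001000010 = 7234
0xF43 = 0111101000011
→ ^ → 1001100000001 = 4865
→ << 3 (mod 2^13) → 1100000001000 = 6152
→ << 2 (mod 2^13) → 0000000100000 = 32

32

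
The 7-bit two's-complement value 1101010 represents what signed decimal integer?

-22

pattern = 1101010 (MSB is 1 ⇒ negative)
Invert: 0010101, add 1 → 0010110 = 22, so the value is -22.
(Equivalently: 106 - 2^7 = 106 - 128 = -22.)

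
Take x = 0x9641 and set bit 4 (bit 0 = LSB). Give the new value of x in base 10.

x = 1001011001000001
bit 4 is currently 0; set it via x | (1 << 4) = x | 16
→ 1001011001010001 = 38481

38481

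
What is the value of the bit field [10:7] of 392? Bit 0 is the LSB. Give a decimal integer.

v = 00110001000
Shift right by 7: 0011
Mask low 4 bits: 0011 = 3

3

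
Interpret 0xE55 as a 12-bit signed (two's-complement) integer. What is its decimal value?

-427

pattern = 111001010101 (MSB is 1 ⇒ negative)
Invert: 000110101010, add 1 → 000110101011 = 427, so the value is -427.
(Equivalently: 3669 - 2^12 = 3669 - 4096 = -427.)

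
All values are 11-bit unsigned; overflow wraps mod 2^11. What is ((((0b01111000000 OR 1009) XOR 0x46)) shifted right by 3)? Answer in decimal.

0b01111000000 = 01111000000
1009 = 01111110001
→ OR → 01111110001 = 1009
0x46 = 00001000110
→ XOR → 01110110111 = 951
→ shifted right by 3 → 00001110110 = 118

118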